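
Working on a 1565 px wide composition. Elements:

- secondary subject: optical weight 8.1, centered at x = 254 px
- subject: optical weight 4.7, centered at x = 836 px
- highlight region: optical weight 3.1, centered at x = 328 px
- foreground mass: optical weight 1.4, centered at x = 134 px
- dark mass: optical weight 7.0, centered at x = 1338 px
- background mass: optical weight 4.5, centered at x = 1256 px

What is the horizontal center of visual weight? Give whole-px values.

x ≈ 771

Total weight = 8.1 + 4.7 + 3.1 + 1.4 + 7.0 + 4.5 = 28.8.
x: (8.1·254 + 4.7·836 + 3.1·328 + 1.4·134 + 7.0·1338 + 4.5·1256) / 28.8 = 22209.0 / 28.8 ≈ 771.15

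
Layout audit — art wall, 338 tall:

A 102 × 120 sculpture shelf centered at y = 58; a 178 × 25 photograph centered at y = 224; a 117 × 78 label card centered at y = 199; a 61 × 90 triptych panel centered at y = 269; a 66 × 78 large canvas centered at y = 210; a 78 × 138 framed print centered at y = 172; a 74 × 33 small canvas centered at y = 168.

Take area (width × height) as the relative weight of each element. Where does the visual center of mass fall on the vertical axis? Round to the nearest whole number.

Areas → weights: sculpture shelf 102·120 = 12240, photograph 178·25 = 4450, label card 117·78 = 9126, triptych panel 61·90 = 5490, large canvas 66·78 = 5148, framed print 78·138 = 10764, small canvas 74·33 = 2442; Σw = 49660.
y-moment: 12240·58 + 4450·224 + 9126·199 + 5490·269 + 5148·210 + 10764·172 + 2442·168 = 8342348; centroid 8342348/49660 ≈ 167.99.

y ≈ 168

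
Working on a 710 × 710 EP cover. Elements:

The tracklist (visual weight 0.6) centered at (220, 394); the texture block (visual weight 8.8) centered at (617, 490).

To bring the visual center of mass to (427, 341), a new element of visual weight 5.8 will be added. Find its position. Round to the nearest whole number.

(160, 109)

New total weight: (0.6 + 8.8) + 5.8 = 15.2.
x: target moment 15.2×427 = 6490.4; current 0.6·220 + 8.8·617 = 5561.6; the new element supplies 928.8, so x = 928.8/5.8 ≈ 160.14.
y: target moment 15.2×341 = 5183.2; current 0.6·394 + 8.8·490 = 4548.4; the new element supplies 634.8, so y = 634.8/5.8 ≈ 109.45.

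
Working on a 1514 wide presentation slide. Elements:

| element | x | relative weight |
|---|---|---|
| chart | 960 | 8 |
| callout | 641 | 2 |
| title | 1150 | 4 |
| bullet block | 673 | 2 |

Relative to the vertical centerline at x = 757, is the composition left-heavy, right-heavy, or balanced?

right-heavy

Weights sum to 8 + 2 + 4 + 2 = 16.
x: (8·960 + 2·641 + 4·1150 + 2·673) / 16 = 14908 / 16 ≈ 931.75
931.8 vs midline 757 → right-heavy.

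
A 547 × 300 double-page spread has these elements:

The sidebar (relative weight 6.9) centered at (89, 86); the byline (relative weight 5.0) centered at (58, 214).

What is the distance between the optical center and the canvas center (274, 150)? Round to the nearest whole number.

Weights sum to 6.9 + 5.0 = 11.9.
x-moment: 6.9·89 + 5.0·58 = 904.1; centroid 904.1/11.9 ≈ 75.97.
y-moment: 6.9·86 + 5.0·214 = 1663.4; centroid 1663.4/11.9 ≈ 139.78.
Relative to (274, 150): Δ = (-198.03, -10.22); |Δ| = √(-198.03² + -10.22²) ≈ 198.29.

≈ 198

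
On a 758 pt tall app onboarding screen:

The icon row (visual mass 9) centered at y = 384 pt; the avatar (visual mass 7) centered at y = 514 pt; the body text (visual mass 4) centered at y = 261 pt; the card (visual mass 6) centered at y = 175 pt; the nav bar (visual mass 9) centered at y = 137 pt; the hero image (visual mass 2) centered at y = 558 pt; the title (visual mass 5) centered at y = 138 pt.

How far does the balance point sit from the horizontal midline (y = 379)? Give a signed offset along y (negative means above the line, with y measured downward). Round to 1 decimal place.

≈ -88.8 pt

Weights sum to 9 + 7 + 4 + 6 + 9 + 2 + 5 = 42.
y: moment 12187 / weight 42 ≈ 290.17
Offset from y = 379: 290.17 − 379 ≈ -88.83.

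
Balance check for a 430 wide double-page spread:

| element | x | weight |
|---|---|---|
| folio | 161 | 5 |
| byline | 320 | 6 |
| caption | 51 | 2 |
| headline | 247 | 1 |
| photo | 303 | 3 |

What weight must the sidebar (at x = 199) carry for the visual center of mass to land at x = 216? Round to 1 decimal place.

w ≈ 18.3

Existing Σw = 17 (5 + 6 + 2 + 1 + 3); existing moment 5·161 + 6·320 + 2·51 + 1·247 + 3·303 = 3983.
Balance at x = 216 requires (3983 + w·199) / (17 + w) = 216.
So w = (216·17 − 3983)/(199 − 216) = -311/-17 ≈ 18.29.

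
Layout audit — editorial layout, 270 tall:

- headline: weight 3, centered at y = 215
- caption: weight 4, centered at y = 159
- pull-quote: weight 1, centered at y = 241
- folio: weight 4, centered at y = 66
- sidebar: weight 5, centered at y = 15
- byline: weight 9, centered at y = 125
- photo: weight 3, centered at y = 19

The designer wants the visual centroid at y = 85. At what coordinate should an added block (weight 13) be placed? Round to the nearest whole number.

After adding the added block, total weight = 3 + 4 + 1 + 4 + 5 + 9 + 3 + 13 = 42.
Along y: (3043 + 13·y) / 42 = 85 (existing moment 3·215 + 4·159 + 1·241 + 4·66 + 5·15 + 9·125 + 3·19 = 3043) ⇒ y = (3570 − 3043) / 13 ≈ 40.54.

y ≈ 41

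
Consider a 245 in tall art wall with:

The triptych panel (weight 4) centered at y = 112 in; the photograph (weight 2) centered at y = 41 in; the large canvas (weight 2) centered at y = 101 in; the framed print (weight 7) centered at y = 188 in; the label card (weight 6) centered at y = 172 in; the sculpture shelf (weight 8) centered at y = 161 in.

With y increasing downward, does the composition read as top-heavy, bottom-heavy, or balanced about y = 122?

bottom-heavy

Σw = 4 + 2 + 2 + 7 + 6 + 8 = 29.
y: moment 4368 / weight 29 ≈ 150.62
150.6 vs midline 122 → bottom-heavy.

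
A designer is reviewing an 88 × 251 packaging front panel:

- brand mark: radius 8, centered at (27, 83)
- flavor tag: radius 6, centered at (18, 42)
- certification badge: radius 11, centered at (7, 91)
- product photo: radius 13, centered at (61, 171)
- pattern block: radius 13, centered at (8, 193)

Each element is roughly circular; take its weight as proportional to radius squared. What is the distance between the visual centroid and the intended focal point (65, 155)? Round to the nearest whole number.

≈ 41

r² weights: brand mark 8² = 64, flavor tag 6² = 36, certification badge 11² = 121, product photo 13² = 169, pattern block 13² = 169. Total = 559.
x: (64·27 + 36·18 + 121·7 + 169·61 + 169·8) / 559 = 14884 / 559 ≈ 26.63
y: (64·83 + 36·42 + 121·91 + 169·171 + 169·193) / 559 = 79351 / 559 ≈ 141.95
Relative to (65, 155): Δ = (-38.37, -13.05); |Δ| = √(-38.37² + -13.05²) ≈ 40.53.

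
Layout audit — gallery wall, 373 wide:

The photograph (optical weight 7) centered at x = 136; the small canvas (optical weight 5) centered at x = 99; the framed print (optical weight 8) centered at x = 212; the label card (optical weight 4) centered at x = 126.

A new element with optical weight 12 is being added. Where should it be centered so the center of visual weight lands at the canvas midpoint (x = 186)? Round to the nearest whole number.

New total weight: (7 + 5 + 8 + 4) + 12 = 36.
x: need Σw·x = 36·186 = 6696. Existing = 7·136 + 5·99 + 8·212 + 4·126 = 3647. Remainder 3049 / 12 ≈ 254.08.

x ≈ 254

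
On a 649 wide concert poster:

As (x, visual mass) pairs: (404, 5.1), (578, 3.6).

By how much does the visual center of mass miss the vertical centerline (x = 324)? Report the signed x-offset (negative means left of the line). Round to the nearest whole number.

Σw = 5.1 + 3.6 = 8.7.
x-moment: 5.1·404 + 3.6·578 = 4141.2; centroid 4141.2/8.7 ≈ 476.00.
Difference: 476.00 − 324 ≈ 152.00.

≈ 152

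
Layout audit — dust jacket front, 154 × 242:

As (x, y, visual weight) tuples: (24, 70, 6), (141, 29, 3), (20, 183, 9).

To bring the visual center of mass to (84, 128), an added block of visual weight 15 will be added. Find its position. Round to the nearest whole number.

With the added block, Σw becomes 6 + 3 + 9 + 15 = 33.
x: need Σw·x = 33·84 = 2772. Existing = 6·24 + 3·141 + 9·20 = 747. Remainder 2025 / 15 ≈ 135.00.
y: need Σw·y = 33·128 = 4224. Existing = 6·70 + 3·29 + 9·183 = 2154. Remainder 2070 / 15 ≈ 138.00.

(135, 138)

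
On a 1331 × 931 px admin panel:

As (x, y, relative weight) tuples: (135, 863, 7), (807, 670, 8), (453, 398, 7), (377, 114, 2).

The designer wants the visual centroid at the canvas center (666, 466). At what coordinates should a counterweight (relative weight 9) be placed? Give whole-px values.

After adding the counterweight, total weight = 7 + 8 + 7 + 2 + 9 = 33.
Along x: (11326 + 9·x) / 33 = 666 (existing moment 7·135 + 8·807 + 7·453 + 2·377 = 11326) ⇒ x = (21978 − 11326) / 9 ≈ 1183.56.
Along y: (14415 + 9·y) / 33 = 466 (existing moment 7·863 + 8·670 + 7·398 + 2·114 = 14415) ⇒ y = (15378 − 14415) / 9 ≈ 107.00.

(1184, 107)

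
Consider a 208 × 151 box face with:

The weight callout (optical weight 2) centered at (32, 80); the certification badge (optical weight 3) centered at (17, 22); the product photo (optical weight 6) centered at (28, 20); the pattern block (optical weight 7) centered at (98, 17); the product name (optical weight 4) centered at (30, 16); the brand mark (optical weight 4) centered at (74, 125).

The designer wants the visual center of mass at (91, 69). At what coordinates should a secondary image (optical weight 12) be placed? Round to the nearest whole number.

(173, 133)

New total weight: (2 + 3 + 6 + 7 + 4 + 4) + 12 = 38.
x: target moment 38×91 = 3458; current 2·32 + 3·17 + 6·28 + 7·98 + 4·30 + 4·74 = 1385; the secondary image supplies 2073, so x = 2073/12 ≈ 172.75.
y: target moment 38×69 = 2622; current 2·80 + 3·22 + 6·20 + 7·17 + 4·16 + 4·125 = 1029; the secondary image supplies 1593, so y = 1593/12 ≈ 132.75.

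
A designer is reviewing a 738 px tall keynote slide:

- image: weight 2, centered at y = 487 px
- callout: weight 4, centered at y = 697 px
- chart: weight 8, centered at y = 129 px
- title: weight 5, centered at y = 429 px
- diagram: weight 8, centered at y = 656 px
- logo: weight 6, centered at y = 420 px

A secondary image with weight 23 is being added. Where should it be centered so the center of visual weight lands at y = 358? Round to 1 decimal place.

y ≈ 232.2

New total weight: (2 + 4 + 8 + 5 + 8 + 6) + 23 = 56.
y: target moment 56×358 = 20048; current 2·487 + 4·697 + 8·129 + 5·429 + 8·656 + 6·420 = 14707; the secondary image supplies 5341, so y = 5341/23 ≈ 232.22.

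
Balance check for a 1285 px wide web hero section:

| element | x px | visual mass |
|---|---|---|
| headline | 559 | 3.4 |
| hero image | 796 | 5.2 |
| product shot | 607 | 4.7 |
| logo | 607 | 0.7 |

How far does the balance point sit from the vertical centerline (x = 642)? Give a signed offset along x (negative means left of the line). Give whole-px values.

≈ 24 px

Total weight = 3.4 + 5.2 + 4.7 + 0.7 = 14.0.
Σw·x = 3.4·559 + 5.2·796 + 4.7·607 + 0.7·607 = 9317.6, so x̄ = 9317.6/14.0 ≈ 665.54.
Difference: 665.54 − 642 ≈ 23.54.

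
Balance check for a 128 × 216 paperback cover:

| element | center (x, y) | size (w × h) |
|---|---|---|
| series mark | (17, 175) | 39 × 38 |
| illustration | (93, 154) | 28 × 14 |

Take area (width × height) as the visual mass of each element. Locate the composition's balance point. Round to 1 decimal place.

Areas: series mark 39·38 = 1482, illustration 28·14 = 392. Total weight = 1874.
x-moment: 1482·17 + 392·93 = 61650; centroid 61650/1874 ≈ 32.90.
y-moment: 1482·175 + 392·154 = 319718; centroid 319718/1874 ≈ 170.61.

(32.9, 170.6)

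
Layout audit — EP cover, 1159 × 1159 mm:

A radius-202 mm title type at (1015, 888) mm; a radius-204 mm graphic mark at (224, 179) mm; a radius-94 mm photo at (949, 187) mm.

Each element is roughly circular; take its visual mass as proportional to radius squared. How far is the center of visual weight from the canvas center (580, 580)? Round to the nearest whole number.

≈ 107 mm

Weights ∝ r²: title type 202² = 40804, graphic mark 204² = 41616, photo 94² = 8836; Σw = 91256.
x-moment: 40804·1015 + 41616·224 + 8836·949 = 59123408; centroid 59123408/91256 ≈ 647.89.
y-moment: 40804·888 + 41616·179 + 8836·187 = 45335548; centroid 45335548/91256 ≈ 496.80.
Relative to (580, 580): Δ = (67.89, -83.20); |Δ| = √(67.89² + -83.20²) ≈ 107.38.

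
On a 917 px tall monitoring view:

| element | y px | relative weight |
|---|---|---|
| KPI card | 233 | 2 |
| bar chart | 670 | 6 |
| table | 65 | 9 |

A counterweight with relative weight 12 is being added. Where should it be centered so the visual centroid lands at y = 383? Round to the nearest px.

After adding the counterweight, total weight = 2 + 6 + 9 + 12 = 29.
Along y: (5071 + 12·y) / 29 = 383 (existing moment 2·233 + 6·670 + 9·65 = 5071) ⇒ y = (11107 − 5071) / 12 ≈ 503.00.

y ≈ 503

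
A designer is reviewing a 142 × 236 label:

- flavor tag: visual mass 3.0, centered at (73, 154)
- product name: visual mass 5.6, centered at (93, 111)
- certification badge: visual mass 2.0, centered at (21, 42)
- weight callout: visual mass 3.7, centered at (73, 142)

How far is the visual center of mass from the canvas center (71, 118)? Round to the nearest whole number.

Weights sum to 3.0 + 5.6 + 2.0 + 3.7 = 14.3.
x: (3.0·73 + 5.6·93 + 2.0·21 + 3.7·73) / 14.3 = 1051.9 / 14.3 ≈ 73.56
y: (3.0·154 + 5.6·111 + 2.0·42 + 3.7·142) / 14.3 = 1693.0 / 14.3 ≈ 118.39
Offset from (71, 118): Δx ≈ 2.56, Δy ≈ 0.39; distance = √(Δx² + Δy²) ≈ 2.59.

≈ 3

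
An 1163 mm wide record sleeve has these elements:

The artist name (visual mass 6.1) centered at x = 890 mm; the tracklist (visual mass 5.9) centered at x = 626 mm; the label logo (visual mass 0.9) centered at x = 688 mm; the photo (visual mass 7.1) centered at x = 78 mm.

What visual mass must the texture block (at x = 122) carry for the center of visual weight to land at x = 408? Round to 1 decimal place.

Known weights sum to 6.1 + 5.9 + 0.9 + 7.1 = 20.0; their moment is 6.1·890 + 5.9·626 + 0.9·688 + 7.1·78 = 10295.4.
Balance at x = 408 requires (10295.4 + w·122) / (20.0 + w) = 408.
Solving: w = (408·20.0 − 10295.4) / (122 − 408) = -2135.4 / -286 ≈ 7.47.

w ≈ 7.5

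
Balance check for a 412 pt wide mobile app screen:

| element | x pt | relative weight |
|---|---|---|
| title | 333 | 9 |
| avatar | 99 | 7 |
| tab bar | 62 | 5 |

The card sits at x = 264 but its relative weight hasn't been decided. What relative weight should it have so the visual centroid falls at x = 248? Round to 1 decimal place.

w ≈ 75.5

Existing Σw = 21 (9 + 7 + 5); existing moment 9·333 + 7·99 + 5·62 = 4000.
Balance at x = 248 requires (4000 + w·264) / (21 + w) = 248.
So w = (248·21 − 4000)/(264 − 248) = 1208/16 ≈ 75.50.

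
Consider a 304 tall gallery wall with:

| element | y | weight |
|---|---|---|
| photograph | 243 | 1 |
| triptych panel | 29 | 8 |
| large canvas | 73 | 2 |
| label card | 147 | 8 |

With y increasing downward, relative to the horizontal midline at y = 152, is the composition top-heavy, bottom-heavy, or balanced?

Weights sum to 1 + 8 + 2 + 8 = 19.
Σw·y = 1·243 + 8·29 + 2·73 + 8·147 = 1797, so ȳ = 1797/19 ≈ 94.58.
Since 94.6 is above (smaller y than) 152, the composition reads top-heavy.

top-heavy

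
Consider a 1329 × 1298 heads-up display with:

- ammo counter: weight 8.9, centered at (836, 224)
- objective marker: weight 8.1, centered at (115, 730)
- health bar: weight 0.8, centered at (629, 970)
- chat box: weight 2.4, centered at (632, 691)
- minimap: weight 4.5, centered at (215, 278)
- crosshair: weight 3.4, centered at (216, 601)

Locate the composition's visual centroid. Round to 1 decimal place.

Total weight = 8.9 + 8.1 + 0.8 + 2.4 + 4.5 + 3.4 = 28.1.
Σw·x = 12093.8; x̄ = 12093.8/28.1 ≈ 430.38.
y: moment 13635.4 / weight 28.1 ≈ 485.25

(430.4, 485.2)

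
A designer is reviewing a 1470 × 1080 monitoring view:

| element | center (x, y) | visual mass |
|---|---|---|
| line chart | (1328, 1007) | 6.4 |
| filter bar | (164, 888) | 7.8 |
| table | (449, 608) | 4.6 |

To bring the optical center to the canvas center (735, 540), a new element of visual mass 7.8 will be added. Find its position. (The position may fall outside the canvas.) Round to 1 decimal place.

New total weight: (6.4 + 7.8 + 4.6) + 7.8 = 26.6.
x: target moment 26.6×735 = 19551.0; current 6.4·1328 + 7.8·164 + 4.6·449 = 11843.8; the new element supplies 7707.2, so x = 7707.2/7.8 ≈ 988.10.
y: target moment 26.6×540 = 14364.0; current 6.4·1007 + 7.8·888 + 4.6·608 = 16168.0; the new element supplies -1804.0, so y = -1804.0/7.8 ≈ -231.28.

(988.1, -231.3)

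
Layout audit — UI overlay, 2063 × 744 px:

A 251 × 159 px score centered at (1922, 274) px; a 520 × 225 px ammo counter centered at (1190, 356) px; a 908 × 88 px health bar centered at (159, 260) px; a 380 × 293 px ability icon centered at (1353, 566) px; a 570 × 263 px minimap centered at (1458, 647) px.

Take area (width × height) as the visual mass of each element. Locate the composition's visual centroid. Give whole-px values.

Taking area as weight: score 251·159 = 39909, ammo counter 520·225 = 117000, health bar 908·88 = 79904, ability icon 380·293 = 111340, minimap 570·263 = 149910. Sum 498063.
x-moment: 39909·1922 + 117000·1190 + 79904·159 + 111340·1353 + 149910·1458 = 597851634; centroid 597851634/498063 ≈ 1200.35.
y-moment: 39909·274 + 117000·356 + 79904·260 + 111340·566 + 149910·647 = 233372316; centroid 233372316/498063 ≈ 468.56.

(1200, 469)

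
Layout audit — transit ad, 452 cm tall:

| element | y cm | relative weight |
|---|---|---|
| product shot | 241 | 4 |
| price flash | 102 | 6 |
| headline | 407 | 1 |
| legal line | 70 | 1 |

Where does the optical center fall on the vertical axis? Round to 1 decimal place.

Σw = 4 + 6 + 1 + 1 = 12.
y: (4·241 + 6·102 + 1·407 + 1·70) / 12 = 2053 / 12 ≈ 171.08

y ≈ 171.1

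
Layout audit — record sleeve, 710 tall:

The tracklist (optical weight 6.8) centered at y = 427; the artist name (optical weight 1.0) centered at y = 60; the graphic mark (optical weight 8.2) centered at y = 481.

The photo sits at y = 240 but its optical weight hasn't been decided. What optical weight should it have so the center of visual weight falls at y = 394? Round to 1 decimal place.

Fixed elements: Σw = 6.8 + 1.0 + 8.2 = 16.0, Σw·y = 6.8·427 + 1.0·60 + 8.2·481 = 6907.8.
Set Σw·y/Σw = 394: (6907.8 + 240w) = 394·(16.0 + w).
Solving: w = (394·16.0 − 6907.8) / (240 − 394) = -603.8 / -154 ≈ 3.92.

w ≈ 3.9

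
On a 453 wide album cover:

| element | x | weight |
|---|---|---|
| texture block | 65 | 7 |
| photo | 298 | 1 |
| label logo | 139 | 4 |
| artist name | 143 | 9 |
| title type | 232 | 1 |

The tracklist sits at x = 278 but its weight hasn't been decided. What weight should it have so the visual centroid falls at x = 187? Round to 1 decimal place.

w ≈ 14.1

Known weights sum to 7 + 1 + 4 + 9 + 1 = 22; their moment is 7·65 + 1·298 + 4·139 + 9·143 + 1·232 = 2828.
Balance at x = 187 requires (2828 + w·278) / (22 + w) = 187.
Solving: w = (187·22 − 2828) / (278 − 187) = 1286 / 91 ≈ 14.13.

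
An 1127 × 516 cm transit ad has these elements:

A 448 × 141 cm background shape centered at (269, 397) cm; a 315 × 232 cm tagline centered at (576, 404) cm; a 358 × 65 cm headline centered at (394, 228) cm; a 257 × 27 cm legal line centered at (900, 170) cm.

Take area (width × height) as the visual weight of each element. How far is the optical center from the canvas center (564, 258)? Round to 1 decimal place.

Areas → weights: background shape 448·141 = 63168, tagline 315·232 = 73080, headline 358·65 = 23270, legal line 257·27 = 6939; Σw = 166457.
x: (63168·269 + 73080·576 + 23270·394 + 6939·900) / 166457 = 74499752 / 166457 ≈ 447.56
y: (63168·397 + 73080·404 + 23270·228 + 6939·170) / 166457 = 61087206 / 166457 ≈ 366.98
From (564, 258): dx = -116.44, dy = 108.98, so the distance is √(dx²+dy²) ≈ 159.49.

≈ 159.5 cm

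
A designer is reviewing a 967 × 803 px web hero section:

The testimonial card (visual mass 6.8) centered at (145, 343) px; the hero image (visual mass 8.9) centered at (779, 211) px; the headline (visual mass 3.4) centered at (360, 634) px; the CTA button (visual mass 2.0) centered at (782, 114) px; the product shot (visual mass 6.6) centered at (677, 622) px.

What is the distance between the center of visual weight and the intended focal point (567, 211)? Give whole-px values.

Weights sum to 6.8 + 8.9 + 3.4 + 2.0 + 6.6 = 27.7.
x: (6.8·145 + 8.9·779 + 3.4·360 + 2.0·782 + 6.6·677) / 27.7 = 15175.3 / 27.7 ≈ 547.84
y: (6.8·343 + 8.9·211 + 3.4·634 + 2.0·114 + 6.6·622) / 27.7 = 10699.1 / 27.7 ≈ 386.25
Relative to (567, 211): Δ = (-19.16, 175.25); |Δ| = √(-19.16² + 175.25²) ≈ 176.29.

≈ 176 px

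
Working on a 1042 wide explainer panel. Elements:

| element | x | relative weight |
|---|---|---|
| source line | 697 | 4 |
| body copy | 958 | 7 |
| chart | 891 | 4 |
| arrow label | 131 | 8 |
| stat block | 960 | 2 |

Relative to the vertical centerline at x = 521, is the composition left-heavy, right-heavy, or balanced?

right-heavy

Total weight = 4 + 7 + 4 + 8 + 2 = 25.
x: (4·697 + 7·958 + 4·891 + 8·131 + 2·960) / 25 = 16026 / 25 ≈ 641.04
641.0 vs midline 521 → right-heavy.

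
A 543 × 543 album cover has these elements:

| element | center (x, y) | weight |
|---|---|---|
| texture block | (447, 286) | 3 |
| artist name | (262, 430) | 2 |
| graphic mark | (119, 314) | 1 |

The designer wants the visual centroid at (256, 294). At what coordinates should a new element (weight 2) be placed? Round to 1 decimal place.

After adding the new element, total weight = 3 + 2 + 1 + 2 = 8.
Along x: (1984 + 2·x) / 8 = 256 (existing moment 3·447 + 2·262 + 1·119 = 1984) ⇒ x = (2048 − 1984) / 2 ≈ 32.00.
Along y: (2032 + 2·y) / 8 = 294 (existing moment 3·286 + 2·430 + 1·314 = 2032) ⇒ y = (2352 − 2032) / 2 ≈ 160.00.

(32.0, 160.0)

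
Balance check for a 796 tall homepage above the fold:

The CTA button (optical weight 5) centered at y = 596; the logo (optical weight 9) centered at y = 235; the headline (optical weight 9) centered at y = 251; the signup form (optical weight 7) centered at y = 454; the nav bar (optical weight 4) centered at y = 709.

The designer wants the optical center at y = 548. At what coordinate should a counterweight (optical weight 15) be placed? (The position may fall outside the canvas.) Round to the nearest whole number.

New total weight: (5 + 9 + 9 + 7 + 4) + 15 = 49.
Along y: (13368 + 15·y) / 49 = 548 (existing moment 5·596 + 9·235 + 9·251 + 7·454 + 4·709 = 13368) ⇒ y = (26852 − 13368) / 15 ≈ 898.93.

y ≈ 899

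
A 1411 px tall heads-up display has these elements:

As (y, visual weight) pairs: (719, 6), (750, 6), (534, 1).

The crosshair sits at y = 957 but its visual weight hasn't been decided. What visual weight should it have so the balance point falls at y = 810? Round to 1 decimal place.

Known weights sum to 6 + 6 + 1 = 13; their moment is 6·719 + 6·750 + 1·534 = 9348.
For the centroid to hit 810: (9348 + w·957) / (13 + w) = 810.
Rearranging, w·(957 − 810) = 810·13 − 9348 = 1182, so w ≈ 1182/147 = 8.04.

w ≈ 8.0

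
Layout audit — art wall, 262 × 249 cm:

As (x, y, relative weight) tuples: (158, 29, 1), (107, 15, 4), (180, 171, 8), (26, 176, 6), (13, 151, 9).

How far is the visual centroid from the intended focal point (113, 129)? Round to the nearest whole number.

Σw = 1 + 4 + 8 + 6 + 9 = 28.
x-moment: 1·158 + 4·107 + 8·180 + 6·26 + 9·13 = 2299; centroid 2299/28 ≈ 82.11.
y-moment: 1·29 + 4·15 + 8·171 + 6·176 + 9·151 = 3872; centroid 3872/28 ≈ 138.29.
Offset from (113, 129): Δx ≈ -30.89, Δy ≈ 9.29; distance = √(Δx² + Δy²) ≈ 32.26.

≈ 32 cm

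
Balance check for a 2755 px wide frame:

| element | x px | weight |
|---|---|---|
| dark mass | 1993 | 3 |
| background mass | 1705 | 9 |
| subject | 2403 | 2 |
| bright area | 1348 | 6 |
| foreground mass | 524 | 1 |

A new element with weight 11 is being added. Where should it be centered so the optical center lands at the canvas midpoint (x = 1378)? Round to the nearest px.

With the new element, Σw becomes 3 + 9 + 2 + 6 + 1 + 11 = 32.
x: target moment 32×1378 = 44096; current 3·1993 + 9·1705 + 2·2403 + 6·1348 + 1·524 = 34742; the new element supplies 9354, so x = 9354/11 ≈ 850.36.

x ≈ 850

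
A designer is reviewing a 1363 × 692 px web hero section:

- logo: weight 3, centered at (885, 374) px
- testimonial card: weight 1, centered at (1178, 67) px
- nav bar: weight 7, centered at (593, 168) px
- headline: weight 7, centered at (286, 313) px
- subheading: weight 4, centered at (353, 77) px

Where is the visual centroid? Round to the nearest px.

(518, 221)

Total weight = 3 + 1 + 7 + 7 + 4 = 22.
x-moment: 3·885 + 1·1178 + 7·593 + 7·286 + 4·353 = 11398; centroid 11398/22 ≈ 518.09.
y-moment: 3·374 + 1·67 + 7·168 + 7·313 + 4·77 = 4864; centroid 4864/22 ≈ 221.09.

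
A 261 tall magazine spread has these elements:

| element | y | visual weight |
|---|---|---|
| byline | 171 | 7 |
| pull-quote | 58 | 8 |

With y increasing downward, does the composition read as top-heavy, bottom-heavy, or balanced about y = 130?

Total weight = 7 + 8 = 15.
Σw·y = 7·171 + 8·58 = 1661, so ȳ = 1661/15 ≈ 110.73.
110.7 vs midline 130 → top-heavy.

top-heavy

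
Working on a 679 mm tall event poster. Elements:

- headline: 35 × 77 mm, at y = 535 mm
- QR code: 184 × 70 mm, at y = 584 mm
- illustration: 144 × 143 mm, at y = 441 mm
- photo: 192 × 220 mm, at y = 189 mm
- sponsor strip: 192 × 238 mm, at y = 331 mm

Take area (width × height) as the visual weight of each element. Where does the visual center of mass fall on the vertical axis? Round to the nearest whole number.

Areas: headline 35·77 = 2695, QR code 184·70 = 12880, illustration 144·143 = 20592, photo 192·220 = 42240, sponsor strip 192·238 = 45696. Total weight = 124103.
y-moment: 2695·535 + 12880·584 + 20592·441 + 42240·189 + 45696·331 = 41153553; centroid 41153553/124103 ≈ 331.61.

y ≈ 332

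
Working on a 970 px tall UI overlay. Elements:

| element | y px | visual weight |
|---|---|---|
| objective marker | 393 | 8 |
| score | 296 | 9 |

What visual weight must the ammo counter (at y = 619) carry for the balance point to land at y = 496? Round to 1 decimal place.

Existing Σw = 17 (8 + 9); existing moment 8·393 + 9·296 = 5808.
Balance at y = 496 requires (5808 + w·619) / (17 + w) = 496.
Rearranging, w·(619 − 496) = 496·17 − 5808 = 2624, so w ≈ 2624/123 = 21.33.

w ≈ 21.3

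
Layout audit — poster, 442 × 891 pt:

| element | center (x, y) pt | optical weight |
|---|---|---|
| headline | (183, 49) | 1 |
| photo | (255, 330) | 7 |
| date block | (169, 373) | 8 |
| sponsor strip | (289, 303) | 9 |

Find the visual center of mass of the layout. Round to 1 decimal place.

Σw = 1 + 7 + 8 + 9 = 25.
x-moment: 1·183 + 7·255 + 8·169 + 9·289 = 5921; centroid 5921/25 ≈ 236.84.
y-moment: 1·49 + 7·330 + 8·373 + 9·303 = 8070; centroid 8070/25 ≈ 322.80.

(236.8, 322.8)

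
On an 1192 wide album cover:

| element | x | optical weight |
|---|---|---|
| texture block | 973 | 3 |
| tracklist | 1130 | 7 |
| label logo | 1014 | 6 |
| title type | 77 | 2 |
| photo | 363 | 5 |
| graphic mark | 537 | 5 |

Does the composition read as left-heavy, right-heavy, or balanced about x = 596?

Σw = 3 + 7 + 6 + 2 + 5 + 5 = 28.
x: moment 21567 / weight 28 ≈ 770.25
770.2 lies right of the midline 596, so the layout is right-heavy.

right-heavy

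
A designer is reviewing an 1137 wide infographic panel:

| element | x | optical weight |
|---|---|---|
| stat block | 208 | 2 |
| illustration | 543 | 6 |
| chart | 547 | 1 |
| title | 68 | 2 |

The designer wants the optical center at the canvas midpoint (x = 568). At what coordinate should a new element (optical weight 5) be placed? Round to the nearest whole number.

x ≈ 946

With the new element, Σw becomes 2 + 6 + 1 + 2 + 5 = 16.
x: target moment 16×568 = 9088; current 2·208 + 6·543 + 1·547 + 2·68 = 4357; the new element supplies 4731, so x = 4731/5 ≈ 946.20.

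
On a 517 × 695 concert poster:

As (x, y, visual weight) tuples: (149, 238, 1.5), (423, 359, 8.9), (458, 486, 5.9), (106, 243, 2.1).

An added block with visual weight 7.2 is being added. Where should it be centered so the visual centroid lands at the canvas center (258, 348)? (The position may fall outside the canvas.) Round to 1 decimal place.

(-42.8, 274.9)

After adding the added block, total weight = 1.5 + 8.9 + 5.9 + 2.1 + 7.2 = 25.6.
x: need Σw·x = 25.6·258 = 6604.8. Existing = 1.5·149 + 8.9·423 + 5.9·458 + 2.1·106 = 6913.0. Remainder -308.2 / 7.2 ≈ -42.81.
y: need Σw·y = 25.6·348 = 8908.8. Existing = 1.5·238 + 8.9·359 + 5.9·486 + 2.1·243 = 6929.8. Remainder 1979.0 / 7.2 ≈ 274.86.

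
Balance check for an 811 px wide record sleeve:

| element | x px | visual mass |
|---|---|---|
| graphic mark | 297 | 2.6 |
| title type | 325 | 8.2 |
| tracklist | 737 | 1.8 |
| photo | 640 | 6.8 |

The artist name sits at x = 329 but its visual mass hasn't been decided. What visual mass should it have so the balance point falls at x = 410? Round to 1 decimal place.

Known weights sum to 2.6 + 8.2 + 1.8 + 6.8 = 19.4; their moment is 2.6·297 + 8.2·325 + 1.8·737 + 6.8·640 = 9115.8.
For the centroid to hit 410: (9115.8 + w·329) / (19.4 + w) = 410.
Rearranging, w·(329 − 410) = 410·19.4 − 9115.8 = -1161.8, so w ≈ -1161.8/-81 = 14.34.

w ≈ 14.3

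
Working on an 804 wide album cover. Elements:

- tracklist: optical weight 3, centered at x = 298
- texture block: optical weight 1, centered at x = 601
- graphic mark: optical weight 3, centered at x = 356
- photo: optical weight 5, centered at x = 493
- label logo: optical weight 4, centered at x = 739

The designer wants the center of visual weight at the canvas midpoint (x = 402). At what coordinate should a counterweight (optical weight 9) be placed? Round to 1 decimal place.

x ≈ 229.6

New total weight: (3 + 1 + 3 + 5 + 4) + 9 = 25.
Along x: (7984 + 9·x) / 25 = 402 (existing moment 3·298 + 1·601 + 3·356 + 5·493 + 4·739 = 7984) ⇒ x = (10050 − 7984) / 9 ≈ 229.56.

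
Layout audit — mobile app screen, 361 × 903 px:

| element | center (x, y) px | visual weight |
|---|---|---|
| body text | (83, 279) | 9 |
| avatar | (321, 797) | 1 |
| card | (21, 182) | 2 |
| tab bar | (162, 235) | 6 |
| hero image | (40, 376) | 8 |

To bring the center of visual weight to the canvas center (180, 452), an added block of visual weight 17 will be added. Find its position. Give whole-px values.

After adding the added block, total weight = 9 + 1 + 2 + 6 + 8 + 17 = 43.
x: target moment 43×180 = 7740; current 9·83 + 1·321 + 2·21 + 6·162 + 8·40 = 2402; the added block supplies 5338, so x = 5338/17 ≈ 314.00.
y: target moment 43×452 = 19436; current 9·279 + 1·797 + 2·182 + 6·235 + 8·376 = 8090; the added block supplies 11346, so y = 11346/17 ≈ 667.41.

(314, 667)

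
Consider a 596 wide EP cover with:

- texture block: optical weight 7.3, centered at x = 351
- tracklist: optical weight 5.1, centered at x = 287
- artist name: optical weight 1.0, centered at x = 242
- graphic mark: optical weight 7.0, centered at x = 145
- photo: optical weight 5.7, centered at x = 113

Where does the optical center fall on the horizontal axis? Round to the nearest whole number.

x ≈ 227

Weights sum to 7.3 + 5.1 + 1.0 + 7.0 + 5.7 = 26.1.
x-moment: 7.3·351 + 5.1·287 + 1.0·242 + 7.0·145 + 5.7·113 = 5927.1; centroid 5927.1/26.1 ≈ 227.09.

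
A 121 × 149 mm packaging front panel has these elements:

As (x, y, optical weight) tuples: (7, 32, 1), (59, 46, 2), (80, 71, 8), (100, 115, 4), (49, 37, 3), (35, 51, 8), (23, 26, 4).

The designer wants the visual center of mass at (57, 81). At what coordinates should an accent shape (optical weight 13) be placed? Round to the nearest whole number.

(59, 131)

New total weight: (1 + 2 + 8 + 4 + 3 + 8 + 4) + 13 = 43.
Along x: (1684 + 13·x) / 43 = 57 (existing moment 1·7 + 2·59 + 8·80 + 4·100 + 3·49 + 8·35 + 4·23 = 1684) ⇒ x = (2451 − 1684) / 13 ≈ 59.00.
Along y: (1775 + 13·y) / 43 = 81 (existing moment 1·32 + 2·46 + 8·71 + 4·115 + 3·37 + 8·51 + 4·26 = 1775) ⇒ y = (3483 − 1775) / 13 ≈ 131.38.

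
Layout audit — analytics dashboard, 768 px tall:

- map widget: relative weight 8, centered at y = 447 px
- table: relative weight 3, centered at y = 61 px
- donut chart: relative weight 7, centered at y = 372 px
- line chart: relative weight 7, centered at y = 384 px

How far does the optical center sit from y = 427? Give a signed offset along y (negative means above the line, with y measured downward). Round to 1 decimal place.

≈ -65.0 px

Σw = 8 + 3 + 7 + 7 = 25.
Σw·y = 8·447 + 3·61 + 7·372 + 7·384 = 9051, so ȳ = 9051/25 ≈ 362.04.
Difference: 362.04 − 427 ≈ -64.96.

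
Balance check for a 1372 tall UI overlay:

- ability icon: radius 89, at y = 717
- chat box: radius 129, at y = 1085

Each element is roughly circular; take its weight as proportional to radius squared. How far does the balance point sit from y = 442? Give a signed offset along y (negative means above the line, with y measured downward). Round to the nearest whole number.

r² weights: ability icon 89² = 7921, chat box 129² = 16641. Total = 24562.
y: (7921·717 + 16641·1085) / 24562 = 23734842 / 24562 ≈ 966.32
Difference: 966.32 − 442 ≈ 524.32.

≈ 524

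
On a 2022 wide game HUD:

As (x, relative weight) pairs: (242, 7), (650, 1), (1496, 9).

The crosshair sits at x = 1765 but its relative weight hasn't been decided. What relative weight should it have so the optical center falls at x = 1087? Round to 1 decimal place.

w ≈ 3.9

Fixed elements: Σw = 7 + 1 + 9 = 17, Σw·x = 7·242 + 1·650 + 9·1496 = 15808.
Set Σw·x/Σw = 1087: (15808 + 1765w) = 1087·(17 + w).
So w = (1087·17 − 15808)/(1765 − 1087) = 2671/678 ≈ 3.94.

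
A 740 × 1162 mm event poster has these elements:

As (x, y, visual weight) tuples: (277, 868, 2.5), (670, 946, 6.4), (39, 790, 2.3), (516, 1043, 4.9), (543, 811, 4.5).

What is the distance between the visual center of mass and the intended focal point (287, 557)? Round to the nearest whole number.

≈ 408 mm

Total weight = 2.5 + 6.4 + 2.3 + 4.9 + 4.5 = 20.6.
x: (2.5·277 + 6.4·670 + 2.3·39 + 4.9·516 + 4.5·543) / 20.6 = 10042.1 / 20.6 ≈ 487.48
y: (2.5·868 + 6.4·946 + 2.3·790 + 4.9·1043 + 4.5·811) / 20.6 = 18801.6 / 20.6 ≈ 912.70
Relative to (287, 557): Δ = (200.48, 355.70); |Δ| = √(200.48² + 355.70²) ≈ 408.31.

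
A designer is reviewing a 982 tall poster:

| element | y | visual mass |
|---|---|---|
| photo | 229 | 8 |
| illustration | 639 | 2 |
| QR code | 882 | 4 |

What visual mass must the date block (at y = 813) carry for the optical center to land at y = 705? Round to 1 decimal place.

Existing Σw = 14 (8 + 2 + 4); existing moment 8·229 + 2·639 + 4·882 = 6638.
Set Σw·y/Σw = 705: (6638 + 813w) = 705·(14 + w).
Rearranging, w·(813 − 705) = 705·14 − 6638 = 3232, so w ≈ 3232/108 = 29.93.

w ≈ 29.9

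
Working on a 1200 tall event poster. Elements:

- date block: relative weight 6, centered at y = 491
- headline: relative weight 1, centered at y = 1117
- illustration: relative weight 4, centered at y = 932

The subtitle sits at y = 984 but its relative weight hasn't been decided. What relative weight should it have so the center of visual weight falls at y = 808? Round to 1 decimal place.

Existing Σw = 11 (6 + 1 + 4); existing moment 6·491 + 1·1117 + 4·932 = 7791.
Set Σw·y/Σw = 808: (7791 + 984w) = 808·(11 + w).
So w = (808·11 − 7791)/(984 − 808) = 1097/176 ≈ 6.23.

w ≈ 6.2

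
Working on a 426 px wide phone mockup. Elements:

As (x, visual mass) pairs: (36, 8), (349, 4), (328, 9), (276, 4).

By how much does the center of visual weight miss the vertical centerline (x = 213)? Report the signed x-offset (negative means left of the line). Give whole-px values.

≈ 17 px

Total weight = 8 + 4 + 9 + 4 = 25.
x: (8·36 + 4·349 + 9·328 + 4·276) / 25 = 5740 / 25 ≈ 229.60
Difference: 229.60 − 213 ≈ 16.60.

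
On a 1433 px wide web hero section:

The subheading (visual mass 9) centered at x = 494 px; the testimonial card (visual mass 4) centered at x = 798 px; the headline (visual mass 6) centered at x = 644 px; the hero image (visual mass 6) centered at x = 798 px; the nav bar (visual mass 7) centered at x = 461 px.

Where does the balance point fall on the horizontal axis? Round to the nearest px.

Total weight = 9 + 4 + 6 + 6 + 7 = 32.
x: (9·494 + 4·798 + 6·644 + 6·798 + 7·461) / 32 = 19517 / 32 ≈ 609.91

x ≈ 610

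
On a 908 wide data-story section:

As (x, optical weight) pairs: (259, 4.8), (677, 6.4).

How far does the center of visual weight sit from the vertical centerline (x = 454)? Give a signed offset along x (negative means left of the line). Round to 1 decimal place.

Total weight = 4.8 + 6.4 = 11.2.
Σw·x = 4.8·259 + 6.4·677 = 5576.0, so x̄ = 5576.0/11.2 ≈ 497.86.
Difference: 497.86 − 454 ≈ 43.86.

≈ 43.9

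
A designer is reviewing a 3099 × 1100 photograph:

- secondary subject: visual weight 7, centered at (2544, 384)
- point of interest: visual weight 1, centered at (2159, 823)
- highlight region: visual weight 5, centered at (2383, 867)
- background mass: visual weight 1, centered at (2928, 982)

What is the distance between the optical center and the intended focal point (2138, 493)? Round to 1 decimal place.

Total weight = 7 + 1 + 5 + 1 = 14.
x-moment: 7·2544 + 1·2159 + 5·2383 + 1·2928 = 34810; centroid 34810/14 ≈ 2486.43.
y-moment: 7·384 + 1·823 + 5·867 + 1·982 = 8828; centroid 8828/14 ≈ 630.57.
Offset from (2138, 493): Δx ≈ 348.43, Δy ≈ 137.57; distance = √(Δx² + Δy²) ≈ 374.60.

≈ 374.6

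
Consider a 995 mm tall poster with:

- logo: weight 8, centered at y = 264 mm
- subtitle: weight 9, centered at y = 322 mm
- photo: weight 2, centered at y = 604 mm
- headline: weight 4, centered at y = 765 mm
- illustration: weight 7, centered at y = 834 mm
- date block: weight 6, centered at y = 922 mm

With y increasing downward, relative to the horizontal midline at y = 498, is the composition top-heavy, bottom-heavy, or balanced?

Total weight = 8 + 9 + 2 + 4 + 7 + 6 = 36.
y: moment 20648 / weight 36 ≈ 573.56
Since 573.6 is below (larger y than) 498, the composition reads bottom-heavy.

bottom-heavy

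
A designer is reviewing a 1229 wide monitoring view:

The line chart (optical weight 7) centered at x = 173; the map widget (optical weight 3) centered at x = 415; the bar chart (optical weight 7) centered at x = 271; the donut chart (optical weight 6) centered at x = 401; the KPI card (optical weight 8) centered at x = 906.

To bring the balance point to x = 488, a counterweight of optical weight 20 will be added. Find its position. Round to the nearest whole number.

After adding the counterweight, total weight = 7 + 3 + 7 + 6 + 8 + 20 = 51.
x: target moment 51×488 = 24888; current 7·173 + 3·415 + 7·271 + 6·401 + 8·906 = 14007; the counterweight supplies 10881, so x = 10881/20 ≈ 544.05.

x ≈ 544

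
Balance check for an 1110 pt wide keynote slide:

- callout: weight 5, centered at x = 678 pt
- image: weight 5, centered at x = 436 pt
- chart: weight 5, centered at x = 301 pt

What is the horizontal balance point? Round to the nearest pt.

Σw = 5 + 5 + 5 = 15.
x-moment: 5·678 + 5·436 + 5·301 = 7075; centroid 7075/15 ≈ 471.67.

x ≈ 472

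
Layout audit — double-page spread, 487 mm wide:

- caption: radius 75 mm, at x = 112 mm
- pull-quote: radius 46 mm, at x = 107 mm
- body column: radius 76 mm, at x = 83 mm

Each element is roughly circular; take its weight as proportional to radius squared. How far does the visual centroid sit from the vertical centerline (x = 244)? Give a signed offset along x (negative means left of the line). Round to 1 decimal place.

≈ -145.2 mm

r² weights: caption 75² = 5625, pull-quote 46² = 2116, body column 76² = 5776. Total = 13517.
Σw·x = 5625·112 + 2116·107 + 5776·83 = 1335820, so x̄ = 1335820/13517 ≈ 98.83.
Against x = 244, that's 98.83 − 244 = -145.17.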